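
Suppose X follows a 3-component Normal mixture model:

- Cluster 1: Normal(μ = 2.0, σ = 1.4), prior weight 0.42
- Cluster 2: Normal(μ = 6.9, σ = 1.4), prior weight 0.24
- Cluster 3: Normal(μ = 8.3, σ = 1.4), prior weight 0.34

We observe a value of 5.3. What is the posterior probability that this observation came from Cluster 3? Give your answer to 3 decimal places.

0.185

Apply Bayes' rule: the posterior for each component is proportional to its prior times its likelihood at x.
Normal densities:
  p_1 = 0.0177127
  p_2 = 0.148307
  p_3 = 0.0286865
Multiply by the mixture weights:
  w_1·p_1 = 0.42 × 0.0177127 = 0.00743934
  w_2·p_2 = 0.24 × 0.148307 = 0.0355936
  w_3·p_3 = 0.34 × 0.0286865 = 0.00975341
Denominator: 0.00743934 + 0.0355936 + 0.00975341 = 0.0527864
So the posterior for Cluster 3 is 0.00975341 / 0.0527864 ≈ 0.185.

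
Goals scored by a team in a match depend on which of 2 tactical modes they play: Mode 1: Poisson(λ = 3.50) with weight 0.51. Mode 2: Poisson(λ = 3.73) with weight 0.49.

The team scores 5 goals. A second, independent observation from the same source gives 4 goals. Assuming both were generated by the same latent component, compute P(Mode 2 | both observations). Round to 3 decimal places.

0.518

Apply Bayes' rule: the posterior for each component is proportional to its prior times its likelihood at x.
Since both observations come from the same component, the likelihood for component k is f_k(x₁)·f_k(x₂).
  p_1 = [0.132169] × [0.188812] = 0.0249551
  p_2 = [0.144359] × [0.193511] = 0.0279351
Unnormalised posteriors:
  π_1·p_1 = 0.51 × 0.0249551 = 0.0127271
  π_2·p_2 = 0.49 × 0.0279351 = 0.0136882
Marginal: 0.0127271 + 0.0136882 = 0.0264153
P(Mode 2 | x₁, x₂) = 0.0136882 / 0.0264153 ≈ 0.518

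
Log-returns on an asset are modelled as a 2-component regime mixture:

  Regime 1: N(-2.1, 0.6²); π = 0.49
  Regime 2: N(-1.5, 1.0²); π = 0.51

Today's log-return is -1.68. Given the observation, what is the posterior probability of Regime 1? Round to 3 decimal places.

0.560

By Bayes' theorem, P(k | x) = π_k f_k(x) / Σ_j π_j f_j(x).
Evaluate each component's likelihood at the observed value:
  f_1 = (1/(0.6·√(2π)))·exp(−(-1.68−-2.1)²/(2·0.6²)) = 0.664904·exp(-0.24500) = 0.520423
  f_2 = (1/(1.0·√(2π)))·exp(−(-1.68−-1.5)²/(2·1.0²)) = 0.398942·exp(-0.01620) = 0.392531
Unnormalised posteriors:
  π_1·f_1 = 0.49 × 0.520423 = 0.255007
  π_2·f_2 = 0.51 × 0.392531 = 0.200191
Denominator: 0.255007 + 0.200191 = 0.455198
P(Regime 1 | x) ≈ 0.560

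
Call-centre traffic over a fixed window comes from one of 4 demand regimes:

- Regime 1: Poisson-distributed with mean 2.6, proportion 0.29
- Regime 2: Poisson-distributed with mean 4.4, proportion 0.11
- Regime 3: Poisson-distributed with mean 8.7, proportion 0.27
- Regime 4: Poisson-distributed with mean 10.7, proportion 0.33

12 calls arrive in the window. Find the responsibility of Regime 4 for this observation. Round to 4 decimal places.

0.6626

P(component k | x) = w_k·f_k(x) / marginal(x), where marginal(x) = Σ_j w_j·f_j(x).
Evaluate each component's likelihood at the observed value:
  f_1 = e^(−2.6)·2.6^12/12! = 1.47971e-05
  f_2 = e^(−4.4)·4.4^12/12! = 0.00134958
  f_3 = e^(−8.7)·8.7^12/12! = 0.0653931
  f_4 = e^(−10.7)·10.7^12/12! = 0.106003
Prior × likelihood for each component:
  w_1·f_1 = 0.29 × 1.47971e-05 = 4.29117e-06
  w_2·f_2 = 0.11 × 0.00134958 = 0.000148454
  w_3·f_3 = 0.27 × 0.0653931 = 0.0176561
  w_4·f_4 = 0.33 × 0.106003 = 0.0349809
Evidence: 4.29117e-06 + 0.000148454 + 0.0176561 + 0.0349809 = 0.0527898
Responsibility of Regime 4: 0.0349809 / 0.0527898 ≈ 0.6626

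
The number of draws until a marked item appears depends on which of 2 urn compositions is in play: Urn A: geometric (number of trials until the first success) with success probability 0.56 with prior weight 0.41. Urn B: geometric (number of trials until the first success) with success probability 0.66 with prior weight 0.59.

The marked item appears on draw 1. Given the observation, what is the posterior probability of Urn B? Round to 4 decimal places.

0.6291

Posterior ∝ prior × likelihood, so P(k | x) ∝ π_k f_k(x); normalise over all components.
Component likelihoods at x = 1:
  L_A = 0.56
  L_B = 0.66
Weight by the priors:
  π_A·L_A = 0.41 × 0.56 = 0.2296
  π_B·L_B = 0.59 × 0.66 = 0.3894
Evidence: 0.2296 + 0.3894 = 0.619
So the posterior for Urn B is 0.3894 / 0.619 ≈ 0.6291.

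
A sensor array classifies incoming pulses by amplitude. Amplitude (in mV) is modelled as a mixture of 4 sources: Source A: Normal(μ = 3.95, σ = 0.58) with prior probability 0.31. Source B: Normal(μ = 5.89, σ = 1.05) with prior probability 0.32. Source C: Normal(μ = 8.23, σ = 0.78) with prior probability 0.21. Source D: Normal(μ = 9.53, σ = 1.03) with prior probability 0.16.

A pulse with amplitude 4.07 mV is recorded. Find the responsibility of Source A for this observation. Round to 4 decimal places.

Posterior ∝ prior × likelihood, so P(k | x) ∝ π_k f_k(x); normalise over all components.
Evaluate each component's likelihood at the observed value:
  L_A = 0.673266
  L_B = 0.084589
  L_C = 3.40552e-07
  L_D = 3.06318e-07
Prior × likelihood for each component:
  π_A·L_A = 0.31 × 0.673266 = 0.208713
  π_B·L_B = 0.32 × 0.084589 = 0.0270685
  π_C·L_C = 0.21 × 3.40552e-07 = 7.15158e-08
  π_D·L_D = 0.16 × 3.06318e-07 = 4.90108e-08
Marginal: 0.208713 + 0.0270685 + 7.15158e-08 + 4.90108e-08 = 0.235781
P(Source A | data) ≈ 0.8852

0.8852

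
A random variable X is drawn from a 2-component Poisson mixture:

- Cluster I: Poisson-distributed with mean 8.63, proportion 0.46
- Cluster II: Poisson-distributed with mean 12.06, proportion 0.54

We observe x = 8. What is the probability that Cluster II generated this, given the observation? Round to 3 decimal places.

P(component k | x) = P(Z=k)·f_k(x) / marginal(x), where marginal(x) = Σ_j P(Z=j)·f_j(x).
Poisson probabilities:
  p_I = e^(−8.63)·8.63^8/8! = 0.136334
  p_II = e^(−12.06)·12.06^8/8! = 0.0642194
Prior × likelihood for each component:
  P(Z=I)·p_I = 0.46 × 0.136334 = 0.0627137
  P(Z=II)·p_II = 0.54 × 0.0642194 = 0.0346785
Sum: 0.0627137 + 0.0346785 = 0.0973922
Responsibility of Cluster II: 0.0346785 / 0.0973922 ≈ 0.356

0.356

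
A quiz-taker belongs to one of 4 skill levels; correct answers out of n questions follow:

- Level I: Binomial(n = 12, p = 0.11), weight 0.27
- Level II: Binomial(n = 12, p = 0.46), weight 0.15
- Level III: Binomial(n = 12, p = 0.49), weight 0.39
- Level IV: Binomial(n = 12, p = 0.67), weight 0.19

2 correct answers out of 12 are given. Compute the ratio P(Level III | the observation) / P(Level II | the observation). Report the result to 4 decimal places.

Since P(k|x) ∝ π_k f_k(x), the posterior odds are π_i f_i(x) / (π_j f_j(x)).
Component likelihoods at x = 2 correct answers out of 12:
  L_I = 0.249017
  L_II = 0.029444
  L_III = 0.0188642
  L_IV = 0.000453767
0.00735703 / 0.0044166 ≈ 1.6658

1.6658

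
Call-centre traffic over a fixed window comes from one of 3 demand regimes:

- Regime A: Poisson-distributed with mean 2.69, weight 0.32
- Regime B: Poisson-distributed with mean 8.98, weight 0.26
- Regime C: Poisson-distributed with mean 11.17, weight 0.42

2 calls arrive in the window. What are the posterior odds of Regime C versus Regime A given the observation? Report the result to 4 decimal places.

Only the two components matter; the odds are (π_i f_i(x)) / (π_j f_j(x)).
Evaluate each component's likelihood at the observed value:
  p_A = e^(−2.69)·2.69^2/2! = 0.245597
  p_B = e^(−8.98)·8.98^2/2! = 0.00507643
  p_C = e^(−11.17)·11.17^2/2! = 0.000879037
Posterior odds = (π_C·p_C) / (π_A·p_A) = (0.42·0.000879037) / (0.32·0.245597) = 0.000369195 / 0.0785909 ≈ 0.0047

0.0047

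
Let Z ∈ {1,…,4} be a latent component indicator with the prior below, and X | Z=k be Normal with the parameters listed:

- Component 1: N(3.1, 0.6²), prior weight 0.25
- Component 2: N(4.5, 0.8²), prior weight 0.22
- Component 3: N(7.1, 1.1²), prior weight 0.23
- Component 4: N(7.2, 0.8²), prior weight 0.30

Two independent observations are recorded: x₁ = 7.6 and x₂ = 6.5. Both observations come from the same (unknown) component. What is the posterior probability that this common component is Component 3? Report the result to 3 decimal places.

P(component k | x) = w_k·f_k(x) / marginal(x), where marginal(x) = Σ_j w_j·f_j(x).
Since both observations come from the same component, the likelihood for component k is f_k(x₁)·f_k(x₂).
  L_1 = [(1/(0.6·√(2π)))·exp(−(7.6−3.1)²/(2·0.6²)) = 0.664904·exp(-28.12500) = 4.0572e-13] × [7.07815e-08] = 2.87175e-20
  L_2 = [(1/(0.8·√(2π)))·exp(−(7.6−4.5)²/(2·0.8²)) = 0.498678·exp(-7.50781) = 0.000273665] × [0.0219104] = 5.99609e-06
  L_3 = [(1/(1.1·√(2π)))·exp(−(7.6−7.1)²/(2·1.1²)) = 0.362675·exp(-0.10331) = 0.327079] × [0.312544] = 0.102227
  L_4 = [(1/(0.8·√(2π)))·exp(−(7.6−7.2)²/(2·0.8²)) = 0.498678·exp(-0.12500) = 0.440082] × [0.340069] = 0.149658
Prior × likelihood for each component:
  w_1·L_1 = 0.25 × 2.87175e-20 = 7.17937e-21
  w_2·L_2 = 0.22 × 5.99609e-06 = 1.31914e-06
  w_3·L_3 = 0.23 × 0.102227 = 0.0235121
  w_4·L_4 = 0.30 × 0.149658 = 0.0448974
Evidence: 7.17937e-21 + 1.31914e-06 + 0.0235121 + 0.0448974 = 0.0684108
So the posterior for Component 3 is 0.0235121 / 0.0684108 ≈ 0.344.

0.344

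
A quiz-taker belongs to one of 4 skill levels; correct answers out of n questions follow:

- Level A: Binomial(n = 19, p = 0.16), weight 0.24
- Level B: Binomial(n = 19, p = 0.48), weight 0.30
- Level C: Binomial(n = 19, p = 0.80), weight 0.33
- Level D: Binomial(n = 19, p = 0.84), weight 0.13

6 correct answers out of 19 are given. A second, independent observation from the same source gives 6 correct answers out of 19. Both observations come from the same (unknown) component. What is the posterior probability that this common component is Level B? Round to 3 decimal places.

By Bayes' theorem, P(k | x) = P(Z=k) f_k(x) / Σ_j P(Z=j) f_j(x).
Since both observations come from the same component, the likelihood for component k is f_k(x₁)·f_k(x₂).
  L_A = [C(19,6)·0.16^6·0.84^13 = 27132·1.67772e-05·0.103665 = 0.0471881] × [0.0471881] = 0.00222672
  L_B = [C(19,6)·0.48^6·0.52^13 = 27132·0.0122306·0.000203256 = 0.0674486] × [0.0674486] = 0.00454931
  L_C = [C(19,6)·0.80^6·0.20^13 = 27132·0.262144·8.192e-10 = 5.82655e-06] × [5.82655e-06] = 3.39487e-11
  L_D = [C(19,6)·0.84^6·0.16^13 = 27132·0.351298·4.5036e-11 = 4.29257e-07] × [4.29257e-07] = 1.84261e-13
Unnormalised posteriors:
  P(Z=A)·L_A = 0.24 × 0.00222672 = 0.000534412
  P(Z=B)·L_B = 0.30 × 0.00454931 = 0.00136479
  P(Z=C)·L_C = 0.33 × 3.39487e-11 = 1.12031e-11
  P(Z=D)·L_D = 0.13 × 1.84261e-13 = 2.3954e-14
Normaliser: 0.000534412 + 0.00136479 + 1.12031e-11 + 2.3954e-14 = 0.0018992
P(Level B | data) ≈ 0.719

0.719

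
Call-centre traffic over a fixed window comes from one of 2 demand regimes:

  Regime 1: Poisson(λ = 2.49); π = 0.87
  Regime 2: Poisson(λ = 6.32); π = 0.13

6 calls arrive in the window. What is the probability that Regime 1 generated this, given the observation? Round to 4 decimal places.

Posterior ∝ prior × likelihood, so P(k | x) ∝ π_k f_k(x); normalise over all components.
Evaluate each component's likelihood at the observed value:
  p_1 = e^(−2.49)·2.49^6/6! = 0.0274454
  p_2 = e^(−6.32)·6.32^6/6! = 0.159305
Weight by the priors:
  π_1·p_1 = 0.87 × 0.0274454 = 0.0238775
  π_2·p_2 = 0.13 × 0.159305 = 0.0207096
Normaliser: 0.0238775 + 0.0207096 = 0.0445872
P(Regime 1 | the observation) ≈ 0.5355

0.5355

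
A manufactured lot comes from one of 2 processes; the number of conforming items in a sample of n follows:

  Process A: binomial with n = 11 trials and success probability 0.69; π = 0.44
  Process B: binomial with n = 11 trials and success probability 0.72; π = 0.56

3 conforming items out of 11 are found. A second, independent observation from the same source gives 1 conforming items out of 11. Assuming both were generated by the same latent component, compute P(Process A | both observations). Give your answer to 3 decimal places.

By Bayes' theorem, P(k | x) = π_k f_k(x) / Σ_j π_j f_j(x).
Since both observations come from the same component, the likelihood for component k is f_k(x₁)·f_k(x₂).
  f_A = [C(11,3)·0.69^3·0.31^8 = 165·0.328509·8.52891e-05 = 0.00462301] × [6.22098e-05] = 2.87596e-07
  f_B = [C(11,3)·0.72^3·0.28^8 = 165·0.373248·3.77802e-05 = 0.00232673] × [2.34588e-05] = 5.45822e-08
Multiply by the mixture weights:
  π_A·f_A = 0.44 × 2.87596e-07 = 1.26542e-07
  π_B·f_B = 0.56 × 5.45822e-08 = 3.0566e-08
Sum: 1.26542e-07 + 3.0566e-08 = 1.57108e-07
P(Process A | x₁,x₂) ≈ 0.805

0.805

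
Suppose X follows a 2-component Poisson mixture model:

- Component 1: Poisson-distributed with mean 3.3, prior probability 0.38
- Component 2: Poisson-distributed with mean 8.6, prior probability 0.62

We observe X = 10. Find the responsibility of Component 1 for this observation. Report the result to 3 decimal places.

0.008

By Bayes' theorem, P(k | x) = π_k f_k(x) / Σ_j π_j f_j(x).
Evaluate each component's likelihood at the observed value:
  p_1 = 0.0015567
  p_2 = 0.112277
Unnormalised posteriors:
  π_1·p_1 = 0.38 × 0.0015567 = 0.000591546
  π_2·p_2 = 0.62 × 0.112277 = 0.0696114
Normaliser: 0.000591546 + 0.0696114 = 0.070203
Responsibility of Component 1: 0.000591546 / 0.070203 ≈ 0.008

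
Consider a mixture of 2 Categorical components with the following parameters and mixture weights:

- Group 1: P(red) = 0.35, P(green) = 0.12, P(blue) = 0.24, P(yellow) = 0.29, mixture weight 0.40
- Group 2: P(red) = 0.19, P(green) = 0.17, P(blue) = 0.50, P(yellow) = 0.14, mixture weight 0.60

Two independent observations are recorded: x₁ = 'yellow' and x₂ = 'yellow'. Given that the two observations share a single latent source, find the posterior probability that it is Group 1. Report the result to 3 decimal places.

The responsibility of component k is P(Z=k) f_k(x) divided by Σ_j P(Z=j) f_j(x).
Since both observations come from the same component, the likelihood for component k is f_k(x₁)·f_k(x₂).
  p_1 = [P(yellow | comp) = 0.29] × [0.29] = 0.0841
  p_2 = [P(yellow | comp) = 0.14] × [0.14] = 0.0196
Prior × likelihood for each component:
  P(Z=1)·p_1 = 0.40 × 0.0841 = 0.03364
  P(Z=2)·p_2 = 0.60 × 0.0196 = 0.01176
Sum: 0.03364 + 0.01176 = 0.0454
P(Group 1 | x₁,x₂) = 0.03364 / 0.0454 ≈ 0.741

0.741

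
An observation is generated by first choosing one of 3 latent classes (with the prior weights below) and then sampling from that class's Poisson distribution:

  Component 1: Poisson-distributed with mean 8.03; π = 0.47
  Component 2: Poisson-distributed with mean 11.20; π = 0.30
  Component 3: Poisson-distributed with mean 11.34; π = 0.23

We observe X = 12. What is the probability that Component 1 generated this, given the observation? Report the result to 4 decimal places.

The responsibility of component k is π_k f_k(x) divided by Σ_j π_j f_j(x).
Poisson probabilities:
  L_1 = e^(−8.03)·8.03^12/12! = 0.04885
  L_2 = e^(−11.20)·11.20^12/12! = 0.11122
  L_3 = e^(−11.34)·11.34^12/12! = 0.112233
Weight by the priors:
  π_1·L_1 = 0.47 × 0.04885 = 0.0229595
  π_2·L_2 = 0.30 × 0.11122 = 0.0333659
  π_3·L_3 = 0.23 × 0.112233 = 0.0258136
Marginal: 0.0229595 + 0.0333659 + 0.0258136 = 0.082139
P(Component 1 | data) ≈ 0.2795

0.2795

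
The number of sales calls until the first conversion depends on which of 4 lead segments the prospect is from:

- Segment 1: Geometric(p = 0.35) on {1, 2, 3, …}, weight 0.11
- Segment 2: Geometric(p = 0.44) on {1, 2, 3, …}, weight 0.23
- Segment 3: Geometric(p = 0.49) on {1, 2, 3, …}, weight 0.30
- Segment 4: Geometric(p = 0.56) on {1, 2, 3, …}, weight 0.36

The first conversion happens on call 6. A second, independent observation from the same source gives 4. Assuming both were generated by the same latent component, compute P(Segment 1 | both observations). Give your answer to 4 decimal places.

P(component k | x) = π_k·f_k(x) / marginal(x), where marginal(x) = Σ_j π_j·f_j(x).
Since both observations come from the same component, the likelihood for component k is f_k(x₁)·f_k(x₂).
  f_1 = [0.0406102] × [0.0961188] = 0.0039034
  f_2 = [0.0242322] × [0.077271] = 0.00187245
  f_3 = [0.0169062] × [0.064999] = 0.00109889
  f_4 = [0.00923531] × [0.047703] = 0.000440552
Prior × likelihood for each component:
  π_1·f_1 = 0.11 × 0.0039034 = 0.000429374
  π_2·f_2 = 0.23 × 0.00187245 = 0.000430663
  π_3·f_3 = 0.30 × 0.00109889 = 0.000329667
  π_4·f_4 = 0.36 × 0.000440552 = 0.000158599
Evidence: 0.000429374 + 0.000430663 + 0.000329667 + 0.000158599 = 0.0013483
Responsibility of Segment 1: 0.000429374 / 0.0013483 ≈ 0.3185

0.3185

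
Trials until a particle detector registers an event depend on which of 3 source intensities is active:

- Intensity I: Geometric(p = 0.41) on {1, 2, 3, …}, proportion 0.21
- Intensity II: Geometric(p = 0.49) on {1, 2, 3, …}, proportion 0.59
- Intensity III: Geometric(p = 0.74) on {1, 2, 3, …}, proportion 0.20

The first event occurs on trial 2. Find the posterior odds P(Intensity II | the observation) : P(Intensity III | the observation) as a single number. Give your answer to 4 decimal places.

Posterior odds = (P(Z=i) f_i(x)) / (P(Z=j) f_j(x)); the normalising sum cancels.
Component likelihoods at x = 2:
  p_I = 0.2419
  p_II = 0.2499
  p_III = 0.1924
Odds = (0.59/0.20) × (0.2499/0.1924) = 2.95 × 1.29886 ≈ 3.8316

3.8316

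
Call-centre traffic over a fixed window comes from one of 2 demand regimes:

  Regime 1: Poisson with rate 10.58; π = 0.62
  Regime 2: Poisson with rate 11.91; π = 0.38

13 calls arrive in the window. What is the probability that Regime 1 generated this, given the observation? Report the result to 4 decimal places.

0.5696

Apply Bayes' rule: the posterior for each component is proportional to its prior times its likelihood at x.
Component likelihoods at x = 13 calls:
  L_1 = e^(−10.58)·10.58^13/13! = 0.0849567
  L_2 = e^(−11.91)·11.91^13/13! = 0.104743
Multiply by the mixture weights:
  w_1·L_1 = 0.62 × 0.0849567 = 0.0526732
  w_2·L_2 = 0.38 × 0.104743 = 0.0398024
Marginal: 0.0526732 + 0.0398024 = 0.0924755
P(Regime 1 | 13 calls) = 0.0526732 / 0.0924755 ≈ 0.5696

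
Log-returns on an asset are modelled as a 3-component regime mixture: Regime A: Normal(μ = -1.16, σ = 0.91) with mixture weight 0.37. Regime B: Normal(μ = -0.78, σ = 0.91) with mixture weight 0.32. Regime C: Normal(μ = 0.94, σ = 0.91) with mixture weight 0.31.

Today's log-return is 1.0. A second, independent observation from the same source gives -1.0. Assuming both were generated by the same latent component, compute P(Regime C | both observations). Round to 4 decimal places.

The responsibility of component k is π_k f_k(x) divided by Σ_j π_j f_j(x).
Since both observations come from the same component, the likelihood for component k is f_k(x₁)·f_k(x₂).
  f_A = [(1/(0.91·√(2π)))·exp(−(1.0−-1.16)²/(2·0.91²)) = 0.438398·exp(-2.81705) = 0.0262083] × [0.431674] = 0.0113134
  f_B = [(1/(0.91·√(2π)))·exp(−(1.0−-0.78)²/(2·0.91²)) = 0.438398·exp(-1.91305) = 0.0647202] × [0.425772] = 0.027556
  f_C = [(1/(0.91·√(2π)))·exp(−(1.0−0.94)²/(2·0.91²)) = 0.438398·exp(-0.00217) = 0.437446] × [0.0451819] = 0.0197647
Multiply by the mixture weights:
  π_A·f_A = 0.37 × 0.0113134 = 0.00418597
  π_B·f_B = 0.32 × 0.027556 = 0.00881794
  π_C·f_C = 0.31 × 0.0197647 = 0.00612704
Denominator: 0.00418597 + 0.00881794 + 0.00612704 = 0.019131
So the posterior for Regime C is 0.00612704 / 0.019131 ≈ 0.3203.

0.3203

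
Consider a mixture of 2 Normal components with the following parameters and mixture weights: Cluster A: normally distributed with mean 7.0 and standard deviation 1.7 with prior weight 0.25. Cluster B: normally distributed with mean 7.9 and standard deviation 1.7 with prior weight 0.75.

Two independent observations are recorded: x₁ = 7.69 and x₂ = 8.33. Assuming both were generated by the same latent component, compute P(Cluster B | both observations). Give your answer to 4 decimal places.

0.8096

Posterior ∝ prior × likelihood, so P(k | x) ∝ P(Z=k) f_k(x); normalise over all components.
Since both observations come from the same component, the likelihood for component k is f_k(x₁)·f_k(x₂).
  L_A = [0.216117] × [0.172803] = 0.0373455
  L_B = [0.232888] × [0.227284] = 0.0529317
Multiply by the mixture weights:
  P(Z=A)·L_A = 0.25 × 0.0373455 = 0.00933638
  P(Z=B)·L_B = 0.75 × 0.0529317 = 0.0396988
Marginal: 0.00933638 + 0.0396988 = 0.0490352
So the posterior for Cluster B is 0.0396988 / 0.0490352 ≈ 0.8096.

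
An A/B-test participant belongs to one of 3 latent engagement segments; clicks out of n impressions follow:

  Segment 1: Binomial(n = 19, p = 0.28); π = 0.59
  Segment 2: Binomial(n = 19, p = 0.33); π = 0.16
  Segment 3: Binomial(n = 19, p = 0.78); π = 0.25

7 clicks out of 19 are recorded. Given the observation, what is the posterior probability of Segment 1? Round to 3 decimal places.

P(component k | x) = π_k·f_k(x) / marginal(x), where marginal(x) = Σ_j π_j·f_j(x).
Component likelihoods at x = 7 clicks out of 19:
  L_1 = 0.131954
  L_2 = 0.17572
  L_3 = 0.000113779
Prior × likelihood for each component:
  π_1·L_1 = 0.59 × 0.131954 = 0.077853
  π_2·L_2 = 0.16 × 0.17572 = 0.0281153
  π_3·L_3 = 0.25 × 0.000113779 = 2.84447e-05
Normaliser: 0.077853 + 0.0281153 + 2.84447e-05 = 0.105997
So the posterior for Segment 1 is 0.077853 / 0.105997 ≈ 0.734.

0.734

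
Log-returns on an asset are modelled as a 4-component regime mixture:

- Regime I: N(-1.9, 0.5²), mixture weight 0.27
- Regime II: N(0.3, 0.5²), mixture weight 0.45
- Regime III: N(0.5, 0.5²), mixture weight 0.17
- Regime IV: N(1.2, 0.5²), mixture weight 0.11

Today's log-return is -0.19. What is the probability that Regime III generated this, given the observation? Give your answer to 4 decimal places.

By Bayes' theorem, P(k | x) = π_k f_k(x) / Σ_j π_j f_j(x).
Evaluate each component's likelihood at the observed value:
  f_I = 0.00230197
  f_II = 0.493619
  f_III = 0.307897
  f_IV = 0.0167394
Prior × likelihood for each component:
  π_I·f_I = 0.27 × 0.00230197 = 0.000621531
  π_II·f_II = 0.45 × 0.493619 = 0.222129
  π_III·f_III = 0.17 × 0.307897 = 0.0523424
  π_IV·f_IV = 0.11 × 0.0167394 = 0.00184133
Sum: 0.000621531 + 0.222129 + 0.0523424 + 0.00184133 = 0.276934
P(Regime III | -0.19) = 0.0523424 / 0.276934 ≈ 0.1890

0.1890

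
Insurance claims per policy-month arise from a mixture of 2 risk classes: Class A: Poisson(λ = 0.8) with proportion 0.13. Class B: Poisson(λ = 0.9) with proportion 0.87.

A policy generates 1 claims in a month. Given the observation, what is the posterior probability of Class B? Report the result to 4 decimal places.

0.8720

By Bayes' theorem, P(k | x) = π_k f_k(x) / Σ_j π_j f_j(x).
Poisson probabilities:
  L_A = 0.359463
  L_B = 0.365913
Multiply by the mixture weights:
  π_A·L_A = 0.13 × 0.359463 = 0.0467302
  π_B·L_B = 0.87 × 0.365913 = 0.318344
Sum: 0.0467302 + 0.318344 = 0.365074
Responsibility of Class B: 0.318344 / 0.365074 ≈ 0.8720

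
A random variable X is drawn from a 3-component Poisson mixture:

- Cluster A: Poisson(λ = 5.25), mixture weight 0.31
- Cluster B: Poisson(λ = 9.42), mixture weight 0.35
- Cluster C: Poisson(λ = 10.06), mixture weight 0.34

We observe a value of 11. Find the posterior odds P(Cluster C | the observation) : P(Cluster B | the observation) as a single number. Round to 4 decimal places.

Since P(k|x) ∝ P(Z=k) f_k(x), the posterior odds are P(Z=i) f_i(x) / (P(Z=j) f_j(x)).
Poisson probabilities:
  L_A = 0.0109787
  L_B = 0.105281
  L_C = 0.114398
0.0388954 / 0.0368484 ≈ 1.0556

1.0556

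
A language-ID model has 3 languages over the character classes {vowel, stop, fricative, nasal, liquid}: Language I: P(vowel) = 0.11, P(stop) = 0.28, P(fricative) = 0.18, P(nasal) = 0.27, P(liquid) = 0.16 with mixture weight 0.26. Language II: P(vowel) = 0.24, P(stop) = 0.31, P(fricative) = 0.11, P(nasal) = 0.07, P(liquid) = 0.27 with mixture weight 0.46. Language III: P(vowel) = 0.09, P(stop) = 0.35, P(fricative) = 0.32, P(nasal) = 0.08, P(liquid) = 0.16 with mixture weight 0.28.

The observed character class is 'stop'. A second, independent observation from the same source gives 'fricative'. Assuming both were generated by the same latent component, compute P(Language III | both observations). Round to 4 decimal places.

The responsibility of component k is π_k f_k(x) divided by Σ_j π_j f_j(x).
Since both observations come from the same component, the likelihood for component k is f_k(x₁)·f_k(x₂).
  L_I = [0.28] × [0.18] = 0.0504
  L_II = [0.31] × [0.11] = 0.0341
  L_III = [0.35] × [0.32] = 0.112
Prior × likelihood for each component:
  π_I·L_I = 0.26 × 0.0504 = 0.013104
  π_II·L_II = 0.46 × 0.0341 = 0.015686
  π_III·L_III = 0.28 × 0.112 = 0.03136
Normaliser: 0.013104 + 0.015686 + 0.03136 = 0.06015
So the posterior for Language III is 0.03136 / 0.06015 ≈ 0.5214.

0.5214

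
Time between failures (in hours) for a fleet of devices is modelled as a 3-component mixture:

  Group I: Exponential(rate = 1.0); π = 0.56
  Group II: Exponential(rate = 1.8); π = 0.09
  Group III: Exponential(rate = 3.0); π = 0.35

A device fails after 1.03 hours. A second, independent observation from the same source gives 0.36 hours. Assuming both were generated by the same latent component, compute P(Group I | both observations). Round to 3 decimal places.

The responsibility of component k is w_k f_k(x) divided by Σ_j w_j f_j(x).
Since both observations come from the same component, the likelihood for component k is f_k(x₁)·f_k(x₂).
  p_I = [1.0·e^(−1.0·1.03) = 1.0·e^(−1.0300) = 0.357007] × [0.697676] = 0.249075
  p_II = [1.8·e^(−1.8·1.03) = 1.8·e^(−1.8540) = 0.281897] × [0.941564] = 0.265424
  p_III = [3.0·e^(−3.0·1.03) = 3.0·e^(−3.0900) = 0.136506] × [1.01879] = 0.13907
Weight by the priors:
  w_I·p_I = 0.56 × 0.249075 = 0.139482
  w_II·p_II = 0.09 × 0.265424 = 0.0238882
  w_III·p_III = 0.35 × 0.13907 = 0.0486746
Denominator: 0.139482 + 0.0238882 + 0.0486746 = 0.212045
Responsibility of Group I: 0.139482 / 0.212045 ≈ 0.658

0.658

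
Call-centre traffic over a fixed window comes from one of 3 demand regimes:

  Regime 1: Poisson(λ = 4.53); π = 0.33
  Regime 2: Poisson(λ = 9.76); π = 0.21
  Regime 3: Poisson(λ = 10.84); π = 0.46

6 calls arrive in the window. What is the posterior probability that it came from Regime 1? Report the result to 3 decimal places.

0.550

By Bayes' theorem, P(k | x) = π_k f_k(x) / Σ_j π_j f_j(x).
Poisson probabilities:
  f_1 = 0.129391
  f_2 = 0.0692871
  f_3 = 0.0441663
Weight by the priors:
  π_1·f_1 = 0.33 × 0.129391 = 0.0426989
  π_2·f_2 = 0.21 × 0.0692871 = 0.0145503
  π_3·f_3 = 0.46 × 0.0441663 = 0.0203165
Sum: 0.0426989 + 0.0145503 + 0.0203165 = 0.0775657
P(Regime 1 | x) = 0.0426989 / 0.0775657 ≈ 0.550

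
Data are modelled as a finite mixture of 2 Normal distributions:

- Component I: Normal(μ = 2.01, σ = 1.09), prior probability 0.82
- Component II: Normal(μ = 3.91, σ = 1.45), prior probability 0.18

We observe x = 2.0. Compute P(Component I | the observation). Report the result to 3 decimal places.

0.935

Apply Bayes' rule: the posterior for each component is proportional to its prior times its likelihood at x.
Component likelihoods at x = 2.0:
  p_I = 0.365987
  p_II = 0.115549
Unnormalised posteriors:
  w_I·p_I = 0.82 × 0.365987 = 0.300109
  w_II·p_II = 0.18 × 0.115549 = 0.0207987
Evidence: 0.300109 + 0.0207987 = 0.320908
Responsibility of Component I: 0.300109 / 0.320908 ≈ 0.935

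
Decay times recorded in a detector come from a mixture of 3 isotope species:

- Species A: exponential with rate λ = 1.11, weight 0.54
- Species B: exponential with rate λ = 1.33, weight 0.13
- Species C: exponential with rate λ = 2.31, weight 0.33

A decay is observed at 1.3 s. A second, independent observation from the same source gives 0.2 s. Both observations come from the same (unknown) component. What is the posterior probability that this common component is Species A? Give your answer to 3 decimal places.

0.593

Apply Bayes' rule: the posterior for each component is proportional to its prior times its likelihood at x.
Since both observations come from the same component, the likelihood for component k is f_k(x₁)·f_k(x₂).
  f_A = [1.11·e^(−1.11·1.3) = 1.11·e^(−1.4430) = 0.262202] × [0.889016] = 0.233102
  f_B = [1.33·e^(−1.33·1.3) = 1.33·e^(−1.7290) = 0.236024] × [1.01936] = 0.240595
  f_C = [2.31·e^(−2.31·1.3) = 2.31·e^(−3.0030) = 0.114664] × [1.45535] = 0.166876
Multiply by the mixture weights:
  P(Z=A)·f_A = 0.54 × 0.233102 = 0.125875
  P(Z=B)·f_B = 0.13 × 0.240595 = 0.0312773
  P(Z=C)·f_C = 0.33 × 0.166876 = 0.055069
Marginal: 0.125875 + 0.0312773 + 0.055069 = 0.212221
Responsibility of Species A: 0.125875 / 0.212221 ≈ 0.593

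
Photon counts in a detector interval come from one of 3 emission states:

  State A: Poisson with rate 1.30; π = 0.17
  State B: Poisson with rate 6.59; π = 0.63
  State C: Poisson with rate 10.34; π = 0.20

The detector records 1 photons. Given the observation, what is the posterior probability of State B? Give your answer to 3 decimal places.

0.086

The responsibility of component k is w_k f_k(x) divided by Σ_j w_j f_j(x).
Evaluate each component's likelihood at the observed value:
  L_A = e^(−1.30)·1.30^1/1! = 0.354291
  L_B = e^(−6.59)·6.59^1/1! = 0.00905492
  L_C = e^(−10.34)·10.34^1/1! = 0.00033413
Prior × likelihood for each component:
  w_A·L_A = 0.17 × 0.354291 = 0.0602295
  w_B·L_B = 0.63 × 0.00905492 = 0.0057046
  w_C·L_C = 0.20 × 0.00033413 = 6.6826e-05
Normaliser: 0.0602295 + 0.0057046 + 6.6826e-05 = 0.066001
P(State B | x) ≈ 0.086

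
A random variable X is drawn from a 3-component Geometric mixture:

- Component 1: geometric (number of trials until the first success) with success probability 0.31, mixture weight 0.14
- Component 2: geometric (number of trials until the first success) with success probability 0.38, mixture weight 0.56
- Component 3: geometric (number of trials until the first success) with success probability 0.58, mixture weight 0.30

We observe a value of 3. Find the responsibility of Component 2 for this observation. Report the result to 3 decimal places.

Apply Bayes' rule: the posterior for each component is proportional to its prior times its likelihood at x.
Geometric probabilities:
  L_1 = 0.147591
  L_2 = 0.146072
  L_3 = 0.102312
Weight by the priors:
  π_1·L_1 = 0.14 × 0.147591 = 0.0206627
  π_2·L_2 = 0.56 × 0.146072 = 0.0818003
  π_3·L_3 = 0.30 × 0.102312 = 0.0306936
Marginal: 0.0206627 + 0.0818003 + 0.0306936 = 0.133157
P(Component 2 | x) = 0.0818003 / 0.133157 ≈ 0.614

0.614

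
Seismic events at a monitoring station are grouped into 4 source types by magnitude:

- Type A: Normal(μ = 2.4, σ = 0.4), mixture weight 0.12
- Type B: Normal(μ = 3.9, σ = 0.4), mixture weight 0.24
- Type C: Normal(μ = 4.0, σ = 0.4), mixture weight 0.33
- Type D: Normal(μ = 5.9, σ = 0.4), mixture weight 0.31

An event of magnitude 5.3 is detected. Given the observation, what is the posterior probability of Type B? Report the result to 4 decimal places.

The responsibility of component k is π_k f_k(x) divided by Σ_j π_j f_j(x).
Component likelihoods at x = 5.3:
  p_A = (1/(0.4·√(2π)))·exp(−(5.3−2.4)²/(2·0.4²)) = 0.997356·exp(-26.28125) = 3.84634e-12
  p_B = (1/(0.4·√(2π)))·exp(−(5.3−3.9)²/(2·0.4²)) = 0.997356·exp(-6.12500) = 0.00218171
  p_C = (1/(0.4·√(2π)))·exp(−(5.3−4.0)²/(2·0.4²)) = 0.997356·exp(-5.28125) = 0.00507262
  p_D = (1/(0.4·√(2π)))·exp(−(5.3−5.9)²/(2·0.4²)) = 0.997356·exp(-1.12500) = 0.323794
Prior × likelihood for each component:
  π_A·p_A = 0.12 × 3.84634e-12 = 4.61561e-13
  π_B·p_B = 0.24 × 0.00218171 = 0.00052361
  π_C·p_C = 0.33 × 0.00507262 = 0.00167396
  π_D·p_D = 0.31 × 0.323794 = 0.100376
Evidence: 4.61561e-13 + 0.00052361 + 0.00167396 + 0.100376 = 0.102574
P(Type B | 5.3) = 0.00052361 / 0.102574 ≈ 0.0051

0.0051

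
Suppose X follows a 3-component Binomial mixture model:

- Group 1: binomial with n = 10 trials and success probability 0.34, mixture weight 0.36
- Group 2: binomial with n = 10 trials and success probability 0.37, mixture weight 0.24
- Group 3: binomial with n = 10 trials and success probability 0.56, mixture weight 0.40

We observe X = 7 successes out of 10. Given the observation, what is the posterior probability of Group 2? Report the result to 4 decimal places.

0.0814

P(component k | x) = P(Z=k)·f_k(x) / marginal(x), where marginal(x) = Σ_j P(Z=j)·f_j(x).
Component likelihoods at x = 7 successes out of 10:
  L_1 = 0.0181203
  L_2 = 0.0284849
  L_3 = 0.176545
Unnormalised posteriors:
  P(Z=1)·L_1 = 0.36 × 0.0181203 = 0.00652331
  P(Z=2)·L_2 = 0.24 × 0.0284849 = 0.00683638
  P(Z=3)·L_3 = 0.40 × 0.176545 = 0.070618
Denominator: 0.00652331 + 0.00683638 + 0.070618 = 0.0839777
So the posterior for Group 2 is 0.00683638 / 0.0839777 ≈ 0.0814.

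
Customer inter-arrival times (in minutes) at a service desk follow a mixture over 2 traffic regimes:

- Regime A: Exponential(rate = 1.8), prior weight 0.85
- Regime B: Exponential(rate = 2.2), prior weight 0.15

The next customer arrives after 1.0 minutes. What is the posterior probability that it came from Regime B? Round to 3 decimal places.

Apply Bayes' rule: the posterior for each component is proportional to its prior times its likelihood at x.
Evaluate each component's likelihood at the observed value:
  p_A = 0.297538
  p_B = 0.243767
Prior × likelihood for each component:
  w_A·p_A = 0.85 × 0.297538 = 0.252907
  w_B·p_B = 0.15 × 0.243767 = 0.036565
Evidence: 0.252907 + 0.036565 = 0.289472
P(Regime B | the observation) = 0.036565 / 0.289472 ≈ 0.126

0.126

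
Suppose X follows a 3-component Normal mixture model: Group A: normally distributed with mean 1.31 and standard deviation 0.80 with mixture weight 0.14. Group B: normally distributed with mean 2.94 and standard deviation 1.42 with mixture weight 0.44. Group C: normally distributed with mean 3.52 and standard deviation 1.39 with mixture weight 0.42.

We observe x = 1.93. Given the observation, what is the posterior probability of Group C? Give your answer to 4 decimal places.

0.2979

P(component k | x) = w_k·f_k(x) / marginal(x), where marginal(x) = Σ_j w_j·f_j(x).
Normal densities:
  p_A = 0.369314
  p_B = 0.218156
  p_C = 0.149198
Multiply by the mixture weights:
  w_A·p_A = 0.14 × 0.369314 = 0.051704
  w_B·p_B = 0.44 × 0.218156 = 0.0959885
  w_C·p_C = 0.42 × 0.149198 = 0.0626633
Evidence: 0.051704 + 0.0959885 + 0.0626633 = 0.210356
So the posterior for Group C is 0.0626633 / 0.210356 ≈ 0.2979.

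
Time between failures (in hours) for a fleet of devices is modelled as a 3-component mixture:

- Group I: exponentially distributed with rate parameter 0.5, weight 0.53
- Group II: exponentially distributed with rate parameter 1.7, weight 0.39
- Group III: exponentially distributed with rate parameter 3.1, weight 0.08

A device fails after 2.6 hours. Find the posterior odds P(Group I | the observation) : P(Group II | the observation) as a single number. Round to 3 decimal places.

Since P(k|x) ∝ w_k f_k(x), the posterior odds are w_i f_i(x) / (w_j f_j(x)).
Component likelihoods at x = 2.6 hours:
  L_I = 0.5·e^(−0.5·2.6) = 0.5·e^(−1.3000) = 0.136266
  L_II = 1.7·e^(−1.7·2.6) = 1.7·e^(−4.4200) = 0.0204582
  L_III = 3.1·e^(−3.1·2.6) = 3.1·e^(−8.0600) = 0.000979373
Odds = (0.53/0.39) × (0.136266/0.0204582) = 1.35897 × 6.6607 ≈ 9.052

9.052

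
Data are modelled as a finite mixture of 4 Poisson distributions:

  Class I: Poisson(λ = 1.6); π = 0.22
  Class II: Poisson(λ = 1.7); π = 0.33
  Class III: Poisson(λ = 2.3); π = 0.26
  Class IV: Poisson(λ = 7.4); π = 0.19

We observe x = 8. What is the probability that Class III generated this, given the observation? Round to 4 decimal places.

0.0191

By Bayes' theorem, P(k | x) = π_k f_k(x) / Σ_j π_j f_j(x).
Evaluate each component's likelihood at the observed value:
  f_I = 0.000215064
  f_II = 0.000316061
  f_III = 0.00194726
  f_IV = 0.136318
Unnormalised posteriors:
  π_I·f_I = 0.22 × 0.000215064 = 4.73141e-05
  π_II·f_II = 0.33 × 0.000316061 = 0.0001043
  π_III·f_III = 0.26 × 0.00194726 = 0.000506289
  π_IV·f_IV = 0.19 × 0.136318 = 0.0259005
Denominator: 4.73141e-05 + 0.0001043 + 0.000506289 + 0.0259005 = 0.0265584
P(Class III | x) ≈ 0.0191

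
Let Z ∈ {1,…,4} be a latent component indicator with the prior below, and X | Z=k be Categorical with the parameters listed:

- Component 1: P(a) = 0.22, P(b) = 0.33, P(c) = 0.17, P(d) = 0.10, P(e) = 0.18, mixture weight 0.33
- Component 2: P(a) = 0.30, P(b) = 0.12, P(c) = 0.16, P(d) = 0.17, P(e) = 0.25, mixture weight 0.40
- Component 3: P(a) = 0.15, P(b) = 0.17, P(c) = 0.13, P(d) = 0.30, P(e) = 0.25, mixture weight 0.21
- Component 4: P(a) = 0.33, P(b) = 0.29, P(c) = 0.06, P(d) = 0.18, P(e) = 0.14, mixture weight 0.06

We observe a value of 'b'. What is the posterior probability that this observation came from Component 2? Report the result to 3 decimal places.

0.229

By Bayes' theorem, P(k | x) = π_k f_k(x) / Σ_j π_j f_j(x).
Component likelihoods at x = 'b':
  f_1 = P(b | comp) = 0.33
  f_2 = P(b | comp) = 0.12
  f_3 = P(b | comp) = 0.17
  f_4 = P(b | comp) = 0.29
Unnormalised posteriors:
  π_1·f_1 = 0.33 × 0.33 = 0.1089
  π_2·f_2 = 0.40 × 0.12 = 0.048
  π_3·f_3 = 0.21 × 0.17 = 0.0357
  π_4·f_4 = 0.06 × 0.29 = 0.0174
Normaliser: 0.1089 + 0.048 + 0.0357 + 0.0174 = 0.21
So the posterior for Component 2 is 0.048 / 0.21 ≈ 0.229.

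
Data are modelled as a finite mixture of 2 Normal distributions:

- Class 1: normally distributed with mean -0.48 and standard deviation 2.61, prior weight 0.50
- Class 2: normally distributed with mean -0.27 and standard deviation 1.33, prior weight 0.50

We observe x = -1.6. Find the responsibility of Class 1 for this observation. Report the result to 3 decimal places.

The responsibility of component k is π_k f_k(x) divided by Σ_j π_j f_j(x).
Component likelihoods at x = -1.6:
  p_1 = 0.139407
  p_2 = 0.181933
Prior × likelihood for each component:
  π_1·p_1 = 0.50 × 0.139407 = 0.0697033
  π_2·p_2 = 0.50 × 0.181933 = 0.0909664
Marginal: 0.0697033 + 0.0909664 = 0.16067
P(Class 1 | the observation) = 0.0697033 / 0.16067 ≈ 0.434

0.434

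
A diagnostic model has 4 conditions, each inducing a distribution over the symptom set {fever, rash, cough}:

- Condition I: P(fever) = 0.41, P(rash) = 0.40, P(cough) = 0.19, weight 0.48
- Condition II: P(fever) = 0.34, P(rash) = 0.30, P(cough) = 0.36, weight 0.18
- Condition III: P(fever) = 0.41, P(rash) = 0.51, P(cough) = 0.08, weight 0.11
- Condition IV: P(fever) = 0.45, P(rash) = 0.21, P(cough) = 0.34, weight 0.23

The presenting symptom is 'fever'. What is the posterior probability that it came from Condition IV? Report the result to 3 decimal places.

The responsibility of component k is π_k f_k(x) divided by Σ_j π_j f_j(x).
Categorical probabilities:
  f_I = P(fever | comp) = 0.41
  f_II = P(fever | comp) = 0.34
  f_III = P(fever | comp) = 0.41
  f_IV = P(fever | comp) = 0.45
Weight by the priors:
  π_I·f_I = 0.48 × 0.41 = 0.1968
  π_II·f_II = 0.18 × 0.34 = 0.0612
  π_III·f_III = 0.11 × 0.41 = 0.0451
  π_IV·f_IV = 0.23 × 0.45 = 0.1035
Marginal: 0.1968 + 0.0612 + 0.0451 + 0.1035 = 0.4066
So the posterior for Condition IV is 0.1035 / 0.4066 ≈ 0.255.

0.255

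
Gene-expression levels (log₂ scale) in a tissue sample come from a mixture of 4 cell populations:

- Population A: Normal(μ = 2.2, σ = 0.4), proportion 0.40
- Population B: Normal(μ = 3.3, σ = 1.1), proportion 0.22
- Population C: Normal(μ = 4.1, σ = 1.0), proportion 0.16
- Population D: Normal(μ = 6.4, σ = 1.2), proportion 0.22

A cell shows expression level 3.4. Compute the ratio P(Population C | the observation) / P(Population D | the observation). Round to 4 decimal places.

15.5470

The posterior odds equal the prior odds times the likelihood ratio: (w_i/w_j)·(f_i(x)/f_j(x)).
Evaluate each component's likelihood at the observed value:
  p_A = 0.0110796
  p_B = 0.361179
  p_C = 0.312254
  p_D = 0.0146069
Odds = (0.16/0.22) × (0.312254/0.0146069) = 0.727273 × 21.3771 ≈ 15.5470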